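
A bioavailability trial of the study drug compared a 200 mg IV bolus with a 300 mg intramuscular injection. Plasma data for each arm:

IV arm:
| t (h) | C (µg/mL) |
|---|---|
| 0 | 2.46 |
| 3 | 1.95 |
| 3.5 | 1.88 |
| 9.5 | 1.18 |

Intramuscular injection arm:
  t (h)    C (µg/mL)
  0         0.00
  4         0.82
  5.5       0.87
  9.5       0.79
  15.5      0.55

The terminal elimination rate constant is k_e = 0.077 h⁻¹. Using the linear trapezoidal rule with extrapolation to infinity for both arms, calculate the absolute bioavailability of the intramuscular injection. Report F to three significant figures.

Trapezoidal AUC_0→9.5 (IV):
  [0→3]: (2.46+1.95)/2 × 3 = 6.615
  [3→3.5]: (1.95+1.88)/2 × 0.5 = 0.9575
  [3.5→9.5]: (1.88+1.18)/2 × 6 = 9.18
  Sum = 16.7525 µg/mL·h
IV tail: 1.18/0.077 = 15.325; AUC_iv,0→∞ = 16.7525 + 15.325 = 32.0775 µg/mL·h
Trapezoidal AUC_0→15.5 (intramuscular injection):
  [0→4]: (0.00+0.82)/2 × 4 = 1.64
  [4→5.5]: (0.82+0.87)/2 × 1.5 = 1.2675
  [5.5→9.5]: (0.87+0.79)/2 × 4 = 3.32
  [9.5→15.5]: (0.79+0.55)/2 × 6 = 4.02
  Sum = 10.2475 µg/mL·h
intramuscular injection tail: 0.55/0.077 = 7.143; AUC_ev,0→∞ = 10.2475 + 7.143 = 17.3905 µg/mL·h
F = (AUC_ev/D_ev)/(AUC_iv/D_iv) = (17.3905/300)/(32.0775/200) = 0.0579683/0.1603875 = 0.3614

F = 0.361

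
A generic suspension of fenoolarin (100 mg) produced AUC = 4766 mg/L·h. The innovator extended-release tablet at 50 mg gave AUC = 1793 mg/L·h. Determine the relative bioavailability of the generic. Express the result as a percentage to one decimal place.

F_rel = 132.9%

F_rel = (AUC_test/D_test) / (AUC_ref/D_ref)
      = (4766/100) / (1793/50)
      = 47.66 / 35.86 = 1.3291 = 132.91%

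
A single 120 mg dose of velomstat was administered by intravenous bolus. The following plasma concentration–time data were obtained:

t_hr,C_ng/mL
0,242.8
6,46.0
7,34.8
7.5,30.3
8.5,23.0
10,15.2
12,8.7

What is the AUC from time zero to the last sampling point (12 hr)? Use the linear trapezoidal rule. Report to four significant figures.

AUC = 1002 ng/mL·hr

Trapezoidal AUC_0→12:
  [0→6]: (242.8+46.0)/2 × 6 = 866.4
  [6→7]: (46.0+34.8)/2 × 1 = 40.4
  [7→7.5]: (34.8+30.3)/2 × 0.5 = 16.275
  [7.5→8.5]: (30.3+23.0)/2 × 1 = 26.65
  [8.5→10]: (23.0+15.2)/2 × 1.5 = 28.65
  [10→12]: (15.2+8.7)/2 × 2 = 23.9
  Sum = 1002.275 ng/mL·hr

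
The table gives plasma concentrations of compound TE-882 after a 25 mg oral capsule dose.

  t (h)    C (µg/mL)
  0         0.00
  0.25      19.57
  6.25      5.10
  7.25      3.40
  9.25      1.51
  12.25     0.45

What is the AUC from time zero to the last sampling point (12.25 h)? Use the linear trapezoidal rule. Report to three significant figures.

Trapezoidal AUC_0→12.25:
  [0→0.25]: (0.00+19.57)/2 × 0.25 = 2.44625
  [0.25→6.25]: (19.57+5.10)/2 × 6 = 74.01
  [6.25→7.25]: (5.10+3.40)/2 × 1 = 4.25
  [7.25→9.25]: (3.40+1.51)/2 × 2 = 4.91
  [9.25→12.25]: (1.51+0.45)/2 × 3 = 2.94
  Sum = 88.55625 µg/mL·h

AUC = 88.6 µg/mL·h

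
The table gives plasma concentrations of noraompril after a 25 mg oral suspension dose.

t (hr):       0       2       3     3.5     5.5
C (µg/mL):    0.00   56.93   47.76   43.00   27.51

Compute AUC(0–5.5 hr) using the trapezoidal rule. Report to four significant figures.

AUC = 202.5 µg/mL·hr

Trapezoidal AUC_0→5.5:
  [0→2]: (0.00+56.93)/2 × 2 = 56.93
  [2→3]: (56.93+47.76)/2 × 1 = 52.345
  [3→3.5]: (47.76+43.00)/2 × 0.5 = 22.69
  [3.5→5.5]: (43.00+27.51)/2 × 2 = 70.51
  Sum = 202.475 µg/mL·hr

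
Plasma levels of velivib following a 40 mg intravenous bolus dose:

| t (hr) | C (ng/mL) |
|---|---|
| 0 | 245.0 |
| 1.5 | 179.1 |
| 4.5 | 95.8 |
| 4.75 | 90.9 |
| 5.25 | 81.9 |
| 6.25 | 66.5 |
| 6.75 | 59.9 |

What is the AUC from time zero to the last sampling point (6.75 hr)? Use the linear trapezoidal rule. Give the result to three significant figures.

AUC = 903 ng/mL·hr

Trapezoidal AUC_0→6.75:
  [0→1.5]: (245.0+179.1)/2 × 1.5 = 318.075
  [1.5→4.5]: (179.1+95.8)/2 × 3 = 412.35
  [4.5→4.75]: (95.8+90.9)/2 × 0.25 = 23.3375
  [4.75→5.25]: (90.9+81.9)/2 × 0.5 = 43.2
  [5.25→6.25]: (81.9+66.5)/2 × 1 = 74.2
  [6.25→6.75]: (66.5+59.9)/2 × 0.5 = 31.6
  Sum = 902.7625 ng/mL·hr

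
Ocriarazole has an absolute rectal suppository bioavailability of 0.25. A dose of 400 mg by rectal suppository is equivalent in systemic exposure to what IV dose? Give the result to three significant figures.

D_iv = 100 mg

Systemic exposure from an extravascular dose = F × D_ev, so the equivalent IV dose is F × D_ev.
D_iv = F × D_ev = 0.25 × 400 = 100 mg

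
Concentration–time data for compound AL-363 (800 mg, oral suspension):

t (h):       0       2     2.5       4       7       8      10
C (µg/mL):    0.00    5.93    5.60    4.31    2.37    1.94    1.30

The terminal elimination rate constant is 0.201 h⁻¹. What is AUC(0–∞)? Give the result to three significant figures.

AUC = 38.1 µg/mL·h

Trapezoidal AUC_0→10:
  [0→2]: (0.00+5.93)/2 × 2 = 5.93
  [2→2.5]: (5.93+5.60)/2 × 0.5 = 2.8825
  [2.5→4]: (5.60+4.31)/2 × 1.5 = 7.4325
  [4→7]: (4.31+2.37)/2 × 3 = 10.02
  [7→8]: (2.37+1.94)/2 × 1 = 2.155
  [8→10]: (1.94+1.30)/2 × 2 = 3.24
  Sum = 31.66 µg/mL·h
Extrapolated tail: C_last / k_e = 1.30 / 0.201 = 6.468
AUC_0→∞ = 31.66 + 6.468 = 38.128 µg/mL·h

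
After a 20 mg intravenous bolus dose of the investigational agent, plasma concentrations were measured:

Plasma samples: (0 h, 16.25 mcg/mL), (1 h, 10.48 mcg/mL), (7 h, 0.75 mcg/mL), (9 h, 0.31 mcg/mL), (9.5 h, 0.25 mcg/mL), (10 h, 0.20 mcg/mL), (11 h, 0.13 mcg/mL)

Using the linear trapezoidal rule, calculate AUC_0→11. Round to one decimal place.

Trapezoidal AUC_0→11:
  [0→1]: (16.25+10.48)/2 × 1 = 13.365
  [1→7]: (10.48+0.75)/2 × 6 = 33.69
  [7→9]: (0.75+0.31)/2 × 2 = 1.06
  [9→9.5]: (0.31+0.25)/2 × 0.5 = 0.14
  [9.5→10]: (0.25+0.20)/2 × 0.5 = 0.1125
  [10→11]: (0.20+0.13)/2 × 1 = 0.165
  Sum = 48.5325 mcg/mL·h

AUC = 48.5 mcg/mL·h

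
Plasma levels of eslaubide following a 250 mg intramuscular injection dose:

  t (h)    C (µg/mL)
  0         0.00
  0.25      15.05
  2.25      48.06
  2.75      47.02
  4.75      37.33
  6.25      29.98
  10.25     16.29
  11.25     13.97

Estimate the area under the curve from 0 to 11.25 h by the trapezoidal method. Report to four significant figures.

AUC = 331.3 µg/mL·h

Trapezoidal AUC_0→11.25:
  [0→0.25]: (0.00+15.05)/2 × 0.25 = 1.88125
  [0.25→2.25]: (15.05+48.06)/2 × 2 = 63.11
  [2.25→2.75]: (48.06+47.02)/2 × 0.5 = 23.77
  [2.75→4.75]: (47.02+37.33)/2 × 2 = 84.35
  [4.75→6.25]: (37.33+29.98)/2 × 1.5 = 50.4825
  [6.25→10.25]: (29.98+16.29)/2 × 4 = 92.54
  [10.25→11.25]: (16.29+13.97)/2 × 1 = 15.13
  Sum = 331.26375 µg/mL·h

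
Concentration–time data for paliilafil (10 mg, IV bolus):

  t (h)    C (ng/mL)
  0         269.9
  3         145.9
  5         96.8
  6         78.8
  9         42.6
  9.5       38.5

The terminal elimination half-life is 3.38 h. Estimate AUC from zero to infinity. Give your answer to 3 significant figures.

Trapezoidal AUC_0→9.5:
  [0→3]: (269.9+145.9)/2 × 3 = 623.7
  [3→5]: (145.9+96.8)/2 × 2 = 242.7
  [5→6]: (96.8+78.8)/2 × 1 = 87.8
  [6→9]: (78.8+42.6)/2 × 3 = 182.1
  [9→9.5]: (42.6+38.5)/2 × 0.5 = 20.275
  Sum = 1156.575 ng/mL·h
k_e = ln2 / t½ = 0.693147 / 3.38 = 0.2051 h^-1
Extrapolated tail: C_last / k_e = 38.5 / 0.2051 = 187.713
AUC_0→∞ = 1156.575 + 187.713 = 1344.288 ng/mL·h

AUC = 1340 ng/mL·h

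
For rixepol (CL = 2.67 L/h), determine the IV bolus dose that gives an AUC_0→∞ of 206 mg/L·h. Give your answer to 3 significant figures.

Dose = 550 mg

Dose_iv = CL × AUC_0→∞
     = 2.67 × 206 = 550.02 mg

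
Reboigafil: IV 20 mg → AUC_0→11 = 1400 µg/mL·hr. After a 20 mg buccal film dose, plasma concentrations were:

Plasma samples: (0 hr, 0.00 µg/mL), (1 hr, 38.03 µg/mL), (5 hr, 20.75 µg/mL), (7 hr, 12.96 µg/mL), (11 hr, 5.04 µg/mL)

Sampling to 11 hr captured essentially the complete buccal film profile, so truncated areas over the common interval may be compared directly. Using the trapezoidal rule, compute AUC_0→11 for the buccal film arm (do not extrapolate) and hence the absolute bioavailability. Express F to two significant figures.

Trapezoidal AUC_0→11 (buccal film):
  [0→1]: (0.00+38.03)/2 × 1 = 19.015
  [1→5]: (38.03+20.75)/2 × 4 = 117.56
  [5→7]: (20.75+12.96)/2 × 2 = 33.71
  [7→11]: (12.96+5.04)/2 × 4 = 36.0
  Sum = 206.285 µg/mL·hr
F = (AUC_ev/D_ev)/(AUC_iv/D_iv) = (206.285/20)/(1400/20) = 10.31425/70 = 0.1473

F = 0.15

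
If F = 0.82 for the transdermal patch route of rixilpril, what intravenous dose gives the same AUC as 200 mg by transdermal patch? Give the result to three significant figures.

D_iv = 164 mg

Systemic exposure from an extravascular dose = F × D_ev, so the equivalent IV dose is F × D_ev.
D_iv = F × D_ev = 0.82 × 200 = 164 mg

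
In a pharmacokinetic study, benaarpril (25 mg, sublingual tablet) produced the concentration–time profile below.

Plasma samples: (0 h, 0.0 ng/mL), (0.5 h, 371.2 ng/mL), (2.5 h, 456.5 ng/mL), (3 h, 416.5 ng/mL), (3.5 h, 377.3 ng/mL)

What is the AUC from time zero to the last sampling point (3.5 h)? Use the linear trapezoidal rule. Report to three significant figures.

AUC = 1340 ng/mL·h

Trapezoidal AUC_0→3.5:
  [0→0.5]: (0.0+371.2)/2 × 0.5 = 92.8
  [0.5→2.5]: (371.2+456.5)/2 × 2 = 827.7
  [2.5→3]: (456.5+416.5)/2 × 0.5 = 218.25
  [3→3.5]: (416.5+377.3)/2 × 0.5 = 198.45
  Sum = 1337.2 ng/mL·h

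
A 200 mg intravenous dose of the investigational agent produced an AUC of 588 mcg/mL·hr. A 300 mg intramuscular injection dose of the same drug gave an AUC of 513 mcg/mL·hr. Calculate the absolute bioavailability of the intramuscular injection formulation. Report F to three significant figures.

F = (AUC_ev / D_ev) / (AUC_iv / D_iv)
  = (513/300) / (588/200)
  = 1.71 / 2.94 = 0.5816

F = 0.582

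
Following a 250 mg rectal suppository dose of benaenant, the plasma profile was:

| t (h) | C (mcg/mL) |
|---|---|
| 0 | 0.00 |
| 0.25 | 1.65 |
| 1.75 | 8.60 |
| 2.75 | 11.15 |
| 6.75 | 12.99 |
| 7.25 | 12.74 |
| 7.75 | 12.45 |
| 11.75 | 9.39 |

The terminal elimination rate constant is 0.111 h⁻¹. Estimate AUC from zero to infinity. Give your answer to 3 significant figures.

Trapezoidal AUC_0→11.75:
  [0→0.25]: (0.00+1.65)/2 × 0.25 = 0.20625
  [0.25→1.75]: (1.65+8.60)/2 × 1.5 = 7.6875
  [1.75→2.75]: (8.60+11.15)/2 × 1 = 9.875
  [2.75→6.75]: (11.15+12.99)/2 × 4 = 48.28
  [6.75→7.25]: (12.99+12.74)/2 × 0.5 = 6.4325
  [7.25→7.75]: (12.74+12.45)/2 × 0.5 = 6.2975
  [7.75→11.75]: (12.45+9.39)/2 × 4 = 43.68
  Sum = 122.45875 mcg/mL·h
Extrapolated tail: C_last / k_e = 9.39 / 0.111 = 84.595
AUC_0→∞ = 122.45875 + 84.595 = 207.05375 mcg/mL·h

AUC = 207 mcg/mL·h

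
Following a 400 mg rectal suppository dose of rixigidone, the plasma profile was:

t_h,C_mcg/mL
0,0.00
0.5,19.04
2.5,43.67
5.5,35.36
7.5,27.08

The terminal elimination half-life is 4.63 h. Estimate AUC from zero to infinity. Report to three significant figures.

Trapezoidal AUC_0→7.5:
  [0→0.5]: (0.00+19.04)/2 × 0.5 = 4.76
  [0.5→2.5]: (19.04+43.67)/2 × 2 = 62.71
  [2.5→5.5]: (43.67+35.36)/2 × 3 = 118.545
  [5.5→7.5]: (35.36+27.08)/2 × 2 = 62.44
  Sum = 248.455 mcg/mL·h
k_e = ln2 / t½ = 0.693147 / 4.63 = 0.1497 h^-1
Extrapolated tail: C_last / k_e = 27.08 / 0.1497 = 180.895
AUC_0→∞ = 248.455 + 180.895 = 429.35 mcg/mL·h

AUC = 429 mcg/mL·h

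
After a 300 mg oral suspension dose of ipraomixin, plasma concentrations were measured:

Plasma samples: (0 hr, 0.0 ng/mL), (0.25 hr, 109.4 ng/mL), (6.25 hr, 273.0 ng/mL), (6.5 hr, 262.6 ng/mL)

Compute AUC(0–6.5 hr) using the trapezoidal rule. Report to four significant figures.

AUC = 1228 ng/mL·hr

Trapezoidal AUC_0→6.5:
  [0→0.25]: (0.0+109.4)/2 × 0.25 = 13.675
  [0.25→6.25]: (109.4+273.0)/2 × 6 = 1147.2
  [6.25→6.5]: (273.0+262.6)/2 × 0.25 = 66.95
  Sum = 1227.825 ng/mL·hr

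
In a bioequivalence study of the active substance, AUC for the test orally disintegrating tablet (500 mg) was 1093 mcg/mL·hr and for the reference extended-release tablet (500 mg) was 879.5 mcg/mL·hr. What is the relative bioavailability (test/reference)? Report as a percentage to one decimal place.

F_rel = 124.3%

F_rel = (AUC_test/D_test) / (AUC_ref/D_ref)
      = (1093/500) / (879.5/500)
      = 2.186 / 1.759 = 1.2428 = 124.28%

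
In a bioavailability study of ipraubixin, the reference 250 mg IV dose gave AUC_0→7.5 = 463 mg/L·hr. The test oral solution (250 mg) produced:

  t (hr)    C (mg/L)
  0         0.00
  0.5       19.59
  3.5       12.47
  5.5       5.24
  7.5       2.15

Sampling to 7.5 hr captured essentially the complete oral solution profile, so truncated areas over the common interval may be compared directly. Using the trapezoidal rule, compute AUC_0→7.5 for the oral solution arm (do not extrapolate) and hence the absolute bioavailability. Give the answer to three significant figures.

F = 0.169

Trapezoidal AUC_0→7.5 (oral solution):
  [0→0.5]: (0.00+19.59)/2 × 0.5 = 4.8975
  [0.5→3.5]: (19.59+12.47)/2 × 3 = 48.09
  [3.5→5.5]: (12.47+5.24)/2 × 2 = 17.71
  [5.5→7.5]: (5.24+2.15)/2 × 2 = 7.39
  Sum = 78.0875 mg/L·hr
F = (AUC_ev/D_ev)/(AUC_iv/D_iv) = (78.0875/250)/(463/250) = 0.31235/1.852 = 0.1687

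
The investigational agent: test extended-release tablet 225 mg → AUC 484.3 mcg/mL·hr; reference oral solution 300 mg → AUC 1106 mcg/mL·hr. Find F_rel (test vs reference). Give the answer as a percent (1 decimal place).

F_rel = (AUC_test/D_test) / (AUC_ref/D_ref)
      = (484.3/225) / (1106/300)
      = 2.15244 / 3.68667 = 0.5838 = 58.38%

F_rel = 58.4%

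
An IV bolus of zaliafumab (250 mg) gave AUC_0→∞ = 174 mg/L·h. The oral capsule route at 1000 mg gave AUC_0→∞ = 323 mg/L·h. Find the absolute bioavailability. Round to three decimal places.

F = (AUC_ev / D_ev) / (AUC_iv / D_iv)
  = (323/1000) / (174/250)
  = 0.323 / 0.696 = 0.4641

F = 0.464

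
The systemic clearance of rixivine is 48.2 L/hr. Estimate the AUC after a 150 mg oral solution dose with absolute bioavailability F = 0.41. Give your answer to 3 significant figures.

AUC_0→∞ = F × Dose / CL
        = 0.41 × 150 / 48.2 = 1.27593 mg/L·hr

AUC = 1.28 mg/L·hr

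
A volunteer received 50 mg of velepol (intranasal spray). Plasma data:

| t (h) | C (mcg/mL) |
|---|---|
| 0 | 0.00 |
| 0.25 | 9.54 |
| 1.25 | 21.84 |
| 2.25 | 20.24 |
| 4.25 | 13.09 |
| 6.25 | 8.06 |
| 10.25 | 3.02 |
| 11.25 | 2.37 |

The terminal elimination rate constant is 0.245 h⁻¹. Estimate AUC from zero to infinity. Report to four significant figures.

Trapezoidal AUC_0→11.25:
  [0→0.25]: (0.00+9.54)/2 × 0.25 = 1.1925
  [0.25→1.25]: (9.54+21.84)/2 × 1 = 15.69
  [1.25→2.25]: (21.84+20.24)/2 × 1 = 21.04
  [2.25→4.25]: (20.24+13.09)/2 × 2 = 33.33
  [4.25→6.25]: (13.09+8.06)/2 × 2 = 21.15
  [6.25→10.25]: (8.06+3.02)/2 × 4 = 22.16
  [10.25→11.25]: (3.02+2.37)/2 × 1 = 2.695
  Sum = 117.2575 mcg/mL·h
Extrapolated tail: C_last / k_e = 2.37 / 0.245 = 9.673
AUC_0→∞ = 117.2575 + 9.673 = 126.9305 mcg/mL·h

AUC = 126.9 mcg/mL·h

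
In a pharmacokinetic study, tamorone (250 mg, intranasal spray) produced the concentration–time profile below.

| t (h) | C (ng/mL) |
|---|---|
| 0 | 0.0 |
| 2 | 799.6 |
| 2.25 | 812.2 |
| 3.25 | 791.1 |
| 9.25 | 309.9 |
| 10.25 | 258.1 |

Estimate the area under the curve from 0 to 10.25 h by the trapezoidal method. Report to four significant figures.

Trapezoidal AUC_0→10.25:
  [0→2]: (0.0+799.6)/2 × 2 = 799.6
  [2→2.25]: (799.6+812.2)/2 × 0.25 = 201.475
  [2.25→3.25]: (812.2+791.1)/2 × 1 = 801.65
  [3.25→9.25]: (791.1+309.9)/2 × 6 = 3303.0
  [9.25→10.25]: (309.9+258.1)/2 × 1 = 284.0
  Sum = 5389.725 ng/mL·h

AUC = 5390 ng/mL·h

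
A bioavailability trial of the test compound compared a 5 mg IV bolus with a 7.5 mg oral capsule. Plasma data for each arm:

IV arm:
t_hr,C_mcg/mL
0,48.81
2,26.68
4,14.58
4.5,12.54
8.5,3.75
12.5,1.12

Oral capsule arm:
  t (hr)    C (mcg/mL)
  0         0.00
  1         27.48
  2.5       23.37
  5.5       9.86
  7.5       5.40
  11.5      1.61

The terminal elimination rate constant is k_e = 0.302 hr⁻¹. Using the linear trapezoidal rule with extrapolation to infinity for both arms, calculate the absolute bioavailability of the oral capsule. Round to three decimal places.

Trapezoidal AUC_0→12.5 (IV):
  [0→2]: (48.81+26.68)/2 × 2 = 75.49
  [2→4]: (26.68+14.58)/2 × 2 = 41.26
  [4→4.5]: (14.58+12.54)/2 × 0.5 = 6.78
  [4.5→8.5]: (12.54+3.75)/2 × 4 = 32.58
  [8.5→12.5]: (3.75+1.12)/2 × 4 = 9.74
  Sum = 165.85 mcg/mL·hr
IV tail: 1.12/0.302 = 3.709; AUC_iv,0→∞ = 165.85 + 3.709 = 169.559 mcg/mL·hr
Trapezoidal AUC_0→11.5 (oral capsule):
  [0→1]: (0.00+27.48)/2 × 1 = 13.74
  [1→2.5]: (27.48+23.37)/2 × 1.5 = 38.1375
  [2.5→5.5]: (23.37+9.86)/2 × 3 = 49.845
  [5.5→7.5]: (9.86+5.40)/2 × 2 = 15.26
  [7.5→11.5]: (5.40+1.61)/2 × 4 = 14.02
  Sum = 131.0025 mcg/mL·hr
oral capsule tail: 1.61/0.302 = 5.331; AUC_ev,0→∞ = 131.0025 + 5.331 = 136.3335 mcg/mL·hr
F = (AUC_ev/D_ev)/(AUC_iv/D_iv) = (136.3335/7.5)/(169.559/5) = 18.1778/33.9118 = 0.5360

F = 0.536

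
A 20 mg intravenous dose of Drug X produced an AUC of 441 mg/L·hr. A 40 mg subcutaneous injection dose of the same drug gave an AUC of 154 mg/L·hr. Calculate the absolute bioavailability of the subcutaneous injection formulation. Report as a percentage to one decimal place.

F = 17.5%

F = (AUC_ev / D_ev) / (AUC_iv / D_iv)
  = (154/40) / (441/20)
  = 3.85 / 22.05 = 0.1746
  = 17.46%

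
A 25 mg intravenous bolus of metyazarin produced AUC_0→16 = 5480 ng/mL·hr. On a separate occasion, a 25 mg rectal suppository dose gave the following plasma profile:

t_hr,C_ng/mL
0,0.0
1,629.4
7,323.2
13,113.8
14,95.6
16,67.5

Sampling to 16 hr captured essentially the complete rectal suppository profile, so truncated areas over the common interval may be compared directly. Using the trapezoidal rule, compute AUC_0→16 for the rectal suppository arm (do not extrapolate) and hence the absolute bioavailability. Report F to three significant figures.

Trapezoidal AUC_0→16 (rectal suppository):
  [0→1]: (0.0+629.4)/2 × 1 = 314.7
  [1→7]: (629.4+323.2)/2 × 6 = 2857.8
  [7→13]: (323.2+113.8)/2 × 6 = 1311.0
  [13→14]: (113.8+95.6)/2 × 1 = 104.7
  [14→16]: (95.6+67.5)/2 × 2 = 163.1
  Sum = 4751.3 ng/mL·hr
F = (AUC_ev/D_ev)/(AUC_iv/D_iv) = (4751.3/25)/(5480/25) = 190.052/219.2 = 0.8670

F = 0.867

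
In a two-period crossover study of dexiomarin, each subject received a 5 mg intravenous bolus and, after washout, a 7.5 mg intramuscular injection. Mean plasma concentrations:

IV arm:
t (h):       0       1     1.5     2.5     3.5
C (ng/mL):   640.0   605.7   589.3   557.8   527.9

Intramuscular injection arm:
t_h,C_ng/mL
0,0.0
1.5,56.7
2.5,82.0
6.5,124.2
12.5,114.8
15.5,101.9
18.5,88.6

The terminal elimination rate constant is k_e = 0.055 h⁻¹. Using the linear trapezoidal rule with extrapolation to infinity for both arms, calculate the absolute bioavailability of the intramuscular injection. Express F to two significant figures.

F = 0.20

Trapezoidal AUC_0→3.5 (IV):
  [0→1]: (640.0+605.7)/2 × 1 = 622.85
  [1→1.5]: (605.7+589.3)/2 × 0.5 = 298.75
  [1.5→2.5]: (589.3+557.8)/2 × 1 = 573.55
  [2.5→3.5]: (557.8+527.9)/2 × 1 = 542.85
  Sum = 2038.0 ng/mL·h
IV tail: 527.9/0.055 = 9598.182; AUC_iv,0→∞ = 2038.0 + 9598.182 = 11636.182 ng/mL·h
Trapezoidal AUC_0→18.5 (intramuscular injection):
  [0→1.5]: (0.0+56.7)/2 × 1.5 = 42.525
  [1.5→2.5]: (56.7+82.0)/2 × 1 = 69.35
  [2.5→6.5]: (82.0+124.2)/2 × 4 = 412.4
  [6.5→12.5]: (124.2+114.8)/2 × 6 = 717.0
  [12.5→15.5]: (114.8+101.9)/2 × 3 = 325.05
  [15.5→18.5]: (101.9+88.6)/2 × 3 = 285.75
  Sum = 1852.075 ng/mL·h
intramuscular injection tail: 88.6/0.055 = 1610.909; AUC_ev,0→∞ = 1852.075 + 1610.909 = 3462.984 ng/mL·h
F = (AUC_ev/D_ev)/(AUC_iv/D_iv) = (3462.984/7.5)/(11636.182/5) = 461.7312/2327.2364 = 0.1984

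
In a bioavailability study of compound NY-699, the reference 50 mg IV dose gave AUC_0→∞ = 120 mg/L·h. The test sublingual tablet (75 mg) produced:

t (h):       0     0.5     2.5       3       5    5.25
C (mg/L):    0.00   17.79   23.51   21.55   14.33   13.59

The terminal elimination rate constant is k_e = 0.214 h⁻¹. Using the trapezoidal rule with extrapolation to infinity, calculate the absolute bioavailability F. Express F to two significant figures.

Trapezoidal AUC_0→5.25 (sublingual tablet):
  [0→0.5]: (0.00+17.79)/2 × 0.5 = 4.4475
  [0.5→2.5]: (17.79+23.51)/2 × 2 = 41.3
  [2.5→3]: (23.51+21.55)/2 × 0.5 = 11.265
  [3→5]: (21.55+14.33)/2 × 2 = 35.88
  [5→5.25]: (14.33+13.59)/2 × 0.25 = 3.49
  Sum = 96.3825 mg/L·h
Tail: C_last/k_e = 13.59/0.214 = 63.505
AUC_0→∞ (sublingual tablet) = 96.3825 + 63.505 = 159.8875 mg/L·h
F = (AUC_ev/D_ev)/(AUC_iv/D_iv) = (159.8875/75)/(120/50) = 2.13183/2.4 = 0.8883

F = 0.89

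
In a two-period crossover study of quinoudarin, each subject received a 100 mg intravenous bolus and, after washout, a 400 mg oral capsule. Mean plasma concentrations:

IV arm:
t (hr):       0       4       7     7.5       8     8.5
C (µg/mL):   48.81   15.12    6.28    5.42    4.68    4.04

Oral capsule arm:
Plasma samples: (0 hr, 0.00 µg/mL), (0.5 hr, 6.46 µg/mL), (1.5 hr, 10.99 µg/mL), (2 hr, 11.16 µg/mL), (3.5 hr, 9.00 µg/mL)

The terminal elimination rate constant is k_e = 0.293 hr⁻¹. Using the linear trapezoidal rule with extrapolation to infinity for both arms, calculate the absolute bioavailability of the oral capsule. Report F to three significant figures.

F = 0.0851

Trapezoidal AUC_0→8.5 (IV):
  [0→4]: (48.81+15.12)/2 × 4 = 127.86
  [4→7]: (15.12+6.28)/2 × 3 = 32.1
  [7→7.5]: (6.28+5.42)/2 × 0.5 = 2.925
  [7.5→8]: (5.42+4.68)/2 × 0.5 = 2.525
  [8→8.5]: (4.68+4.04)/2 × 0.5 = 2.18
  Sum = 167.59 µg/mL·hr
IV tail: 4.04/0.293 = 13.788; AUC_iv,0→∞ = 167.59 + 13.788 = 181.378 µg/mL·hr
Trapezoidal AUC_0→3.5 (oral capsule):
  [0→0.5]: (0.00+6.46)/2 × 0.5 = 1.615
  [0.5→1.5]: (6.46+10.99)/2 × 1 = 8.725
  [1.5→2]: (10.99+11.16)/2 × 0.5 = 5.5375
  [2→3.5]: (11.16+9.00)/2 × 1.5 = 15.12
  Sum = 30.9975 µg/mL·hr
oral capsule tail: 9.00/0.293 = 30.717; AUC_ev,0→∞ = 30.9975 + 30.717 = 61.7145 µg/mL·hr
F = (AUC_ev/D_ev)/(AUC_iv/D_iv) = (61.7145/400)/(181.378/100) = 0.15428625/1.81378 = 0.0851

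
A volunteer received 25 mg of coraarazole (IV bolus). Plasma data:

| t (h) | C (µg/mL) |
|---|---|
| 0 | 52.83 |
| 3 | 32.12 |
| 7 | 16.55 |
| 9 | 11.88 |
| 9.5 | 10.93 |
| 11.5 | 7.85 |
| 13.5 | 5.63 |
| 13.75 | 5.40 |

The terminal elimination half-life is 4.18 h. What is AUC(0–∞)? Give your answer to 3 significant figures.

Trapezoidal AUC_0→13.75:
  [0→3]: (52.83+32.12)/2 × 3 = 127.425
  [3→7]: (32.12+16.55)/2 × 4 = 97.34
  [7→9]: (16.55+11.88)/2 × 2 = 28.43
  [9→9.5]: (11.88+10.93)/2 × 0.5 = 5.7025
  [9.5→11.5]: (10.93+7.85)/2 × 2 = 18.78
  [11.5→13.5]: (7.85+5.63)/2 × 2 = 13.48
  [13.5→13.75]: (5.63+5.40)/2 × 0.25 = 1.37875
  Sum = 292.53625 µg/mL·h
k_e = ln2 / t½ = 0.693147 / 4.18 = 0.1658 h^-1
Extrapolated tail: C_last / k_e = 5.40 / 0.1658 = 32.569
AUC_0→∞ = 292.53625 + 32.569 = 325.10525 µg/mL·h

AUC = 325 µg/mL·h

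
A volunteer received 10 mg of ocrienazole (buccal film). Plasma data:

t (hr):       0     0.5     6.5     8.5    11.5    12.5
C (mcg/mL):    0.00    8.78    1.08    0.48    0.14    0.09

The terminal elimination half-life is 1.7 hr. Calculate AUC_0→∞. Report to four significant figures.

Trapezoidal AUC_0→12.5:
  [0→0.5]: (0.00+8.78)/2 × 0.5 = 2.195
  [0.5→6.5]: (8.78+1.08)/2 × 6 = 29.58
  [6.5→8.5]: (1.08+0.48)/2 × 2 = 1.56
  [8.5→11.5]: (0.48+0.14)/2 × 3 = 0.93
  [11.5→12.5]: (0.14+0.09)/2 × 1 = 0.115
  Sum = 34.38 mcg/mL·hr
k_e = ln2 / t½ = 0.693147 / 1.7 = 0.4077 hr^-1
Extrapolated tail: C_last / k_e = 0.09 / 0.4077 = 0.221
AUC_0→∞ = 34.38 + 0.221 = 34.601 mcg/mL·hr

AUC = 34.60 mcg/mL·hr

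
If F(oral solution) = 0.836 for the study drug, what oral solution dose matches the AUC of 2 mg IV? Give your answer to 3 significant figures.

For equal systemic exposure: F × D_ev = D_iv
D_ev = D_iv / F = 2 / 0.836 = 2.39234 mg

D_oral = 2.39 mg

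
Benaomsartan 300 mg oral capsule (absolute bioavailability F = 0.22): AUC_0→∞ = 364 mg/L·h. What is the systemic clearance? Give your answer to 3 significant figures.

CL = F × Dose / AUC_0→∞
   = 0.22 × 300 / 364 = 0.181319 L/h

CL = 0.181 L/h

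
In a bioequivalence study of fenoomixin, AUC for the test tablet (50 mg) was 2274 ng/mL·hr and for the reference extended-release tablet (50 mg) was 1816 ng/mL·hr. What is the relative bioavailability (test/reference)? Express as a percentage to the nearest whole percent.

F_rel = 125%

F_rel = (AUC_test/D_test) / (AUC_ref/D_ref)
      = (2274/50) / (1816/50)
      = 45.48 / 36.32 = 1.2522 = 125.22%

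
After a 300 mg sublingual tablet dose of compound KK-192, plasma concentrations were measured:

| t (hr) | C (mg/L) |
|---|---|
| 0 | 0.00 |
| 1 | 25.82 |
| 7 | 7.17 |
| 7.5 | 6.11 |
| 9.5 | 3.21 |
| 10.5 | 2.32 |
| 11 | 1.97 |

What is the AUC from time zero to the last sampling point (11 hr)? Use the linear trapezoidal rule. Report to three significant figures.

AUC = 128 mg/L·hr

Trapezoidal AUC_0→11:
  [0→1]: (0.00+25.82)/2 × 1 = 12.91
  [1→7]: (25.82+7.17)/2 × 6 = 98.97
  [7→7.5]: (7.17+6.11)/2 × 0.5 = 3.32
  [7.5→9.5]: (6.11+3.21)/2 × 2 = 9.32
  [9.5→10.5]: (3.21+2.32)/2 × 1 = 2.765
  [10.5→11]: (2.32+1.97)/2 × 0.5 = 1.0725
  Sum = 128.3575 mg/L·hr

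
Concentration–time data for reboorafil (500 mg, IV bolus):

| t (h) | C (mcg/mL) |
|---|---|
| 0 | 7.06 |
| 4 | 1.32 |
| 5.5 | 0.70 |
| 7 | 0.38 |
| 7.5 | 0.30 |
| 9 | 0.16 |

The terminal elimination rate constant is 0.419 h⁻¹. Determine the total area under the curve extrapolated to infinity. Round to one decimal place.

AUC = 20.0 mcg/mL·h

Trapezoidal AUC_0→9:
  [0→4]: (7.06+1.32)/2 × 4 = 16.76
  [4→5.5]: (1.32+0.70)/2 × 1.5 = 1.515
  [5.5→7]: (0.70+0.38)/2 × 1.5 = 0.81
  [7→7.5]: (0.38+0.30)/2 × 0.5 = 0.17
  [7.5→9]: (0.30+0.16)/2 × 1.5 = 0.345
  Sum = 19.6 mcg/mL·h
Extrapolated tail: C_last / k_e = 0.16 / 0.419 = 0.382
AUC_0→∞ = 19.6 + 0.382 = 19.982 mcg/mL·h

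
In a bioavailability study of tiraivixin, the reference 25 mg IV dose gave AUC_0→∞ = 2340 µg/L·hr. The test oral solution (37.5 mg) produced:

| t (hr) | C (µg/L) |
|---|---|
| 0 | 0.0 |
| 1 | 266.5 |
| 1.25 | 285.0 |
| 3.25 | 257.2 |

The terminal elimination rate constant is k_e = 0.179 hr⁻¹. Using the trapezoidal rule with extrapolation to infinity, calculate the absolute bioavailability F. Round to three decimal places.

F = 0.621

Trapezoidal AUC_0→3.25 (oral solution):
  [0→1]: (0.0+266.5)/2 × 1 = 133.25
  [1→1.25]: (266.5+285.0)/2 × 0.25 = 68.9375
  [1.25→3.25]: (285.0+257.2)/2 × 2 = 542.2
  Sum = 744.3875 µg/L·hr
Tail: C_last/k_e = 257.2/0.179 = 1436.872
AUC_0→∞ (oral solution) = 744.3875 + 1436.872 = 2181.2595 µg/L·hr
F = (AUC_ev/D_ev)/(AUC_iv/D_iv) = (2181.2595/37.5)/(2340/25) = 58.16692/93.6 = 0.6214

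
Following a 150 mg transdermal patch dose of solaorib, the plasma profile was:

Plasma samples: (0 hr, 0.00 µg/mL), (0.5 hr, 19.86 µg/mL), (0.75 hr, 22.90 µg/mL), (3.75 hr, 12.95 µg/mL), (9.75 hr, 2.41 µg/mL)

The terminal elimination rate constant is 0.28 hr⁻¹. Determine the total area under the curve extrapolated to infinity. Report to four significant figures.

Trapezoidal AUC_0→9.75:
  [0→0.5]: (0.00+19.86)/2 × 0.5 = 4.965
  [0.5→0.75]: (19.86+22.90)/2 × 0.25 = 5.345
  [0.75→3.75]: (22.90+12.95)/2 × 3 = 53.775
  [3.75→9.75]: (12.95+2.41)/2 × 6 = 46.08
  Sum = 110.165 µg/mL·hr
Extrapolated tail: C_last / k_e = 2.41 / 0.28 = 8.607
AUC_0→∞ = 110.165 + 8.607 = 118.772 µg/mL·hr

AUC = 118.8 µg/mL·hr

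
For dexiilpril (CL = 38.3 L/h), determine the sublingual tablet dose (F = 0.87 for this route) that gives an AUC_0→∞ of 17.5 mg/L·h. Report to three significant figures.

Dose = 770 mg

Dose = CL × AUC_0→∞ / F
     = 38.3 × 17.5 / 0.87 = 770.402 mg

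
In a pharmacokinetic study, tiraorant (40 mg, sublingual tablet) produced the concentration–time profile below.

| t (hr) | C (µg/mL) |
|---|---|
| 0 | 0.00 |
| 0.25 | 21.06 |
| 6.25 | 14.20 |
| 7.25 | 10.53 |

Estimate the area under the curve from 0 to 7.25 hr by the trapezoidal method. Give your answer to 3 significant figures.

Trapezoidal AUC_0→7.25:
  [0→0.25]: (0.00+21.06)/2 × 0.25 = 2.6325
  [0.25→6.25]: (21.06+14.20)/2 × 6 = 105.78
  [6.25→7.25]: (14.20+10.53)/2 × 1 = 12.365
  Sum = 120.7775 µg/mL·hr

AUC = 121 µg/mL·hr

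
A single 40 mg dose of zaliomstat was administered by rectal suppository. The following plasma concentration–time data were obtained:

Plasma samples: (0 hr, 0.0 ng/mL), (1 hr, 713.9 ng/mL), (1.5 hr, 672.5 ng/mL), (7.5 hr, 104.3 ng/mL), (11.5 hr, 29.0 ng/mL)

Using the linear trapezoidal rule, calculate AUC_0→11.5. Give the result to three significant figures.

AUC = 3300 ng/mL·hr

Trapezoidal AUC_0→11.5:
  [0→1]: (0.0+713.9)/2 × 1 = 356.95
  [1→1.5]: (713.9+672.5)/2 × 0.5 = 346.6
  [1.5→7.5]: (672.5+104.3)/2 × 6 = 2330.4
  [7.5→11.5]: (104.3+29.0)/2 × 4 = 266.6
  Sum = 3300.55 ng/mL·hr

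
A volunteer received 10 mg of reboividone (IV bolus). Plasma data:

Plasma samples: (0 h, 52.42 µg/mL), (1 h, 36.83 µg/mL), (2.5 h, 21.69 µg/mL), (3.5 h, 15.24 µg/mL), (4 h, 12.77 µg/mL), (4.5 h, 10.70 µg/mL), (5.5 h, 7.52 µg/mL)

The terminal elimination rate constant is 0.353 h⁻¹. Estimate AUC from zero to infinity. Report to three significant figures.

Trapezoidal AUC_0→5.5:
  [0→1]: (52.42+36.83)/2 × 1 = 44.625
  [1→2.5]: (36.83+21.69)/2 × 1.5 = 43.89
  [2.5→3.5]: (21.69+15.24)/2 × 1 = 18.465
  [3.5→4]: (15.24+12.77)/2 × 0.5 = 7.0025
  [4→4.5]: (12.77+10.70)/2 × 0.5 = 5.8675
  [4.5→5.5]: (10.70+7.52)/2 × 1 = 9.11
  Sum = 128.96 µg/mL·h
Extrapolated tail: C_last / k_e = 7.52 / 0.353 = 21.303
AUC_0→∞ = 128.96 + 21.303 = 150.263 µg/mL·h

AUC = 150 µg/mL·h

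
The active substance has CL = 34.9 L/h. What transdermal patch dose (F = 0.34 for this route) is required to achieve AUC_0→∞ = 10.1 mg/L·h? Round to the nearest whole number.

Dose = 1037 mg

Dose = CL × AUC_0→∞ / F
     = 34.9 × 10.1 / 0.34 = 1036.74 mg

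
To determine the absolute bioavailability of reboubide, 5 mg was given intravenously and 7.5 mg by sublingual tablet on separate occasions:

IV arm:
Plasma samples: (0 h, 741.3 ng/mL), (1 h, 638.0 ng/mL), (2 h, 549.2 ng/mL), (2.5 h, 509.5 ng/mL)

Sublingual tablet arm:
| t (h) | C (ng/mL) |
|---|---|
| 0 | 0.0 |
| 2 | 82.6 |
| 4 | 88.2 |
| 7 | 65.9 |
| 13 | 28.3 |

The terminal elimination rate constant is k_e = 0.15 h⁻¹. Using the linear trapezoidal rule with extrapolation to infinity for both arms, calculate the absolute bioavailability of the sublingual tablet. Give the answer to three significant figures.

Trapezoidal AUC_0→2.5 (IV):
  [0→1]: (741.3+638.0)/2 × 1 = 689.65
  [1→2]: (638.0+549.2)/2 × 1 = 593.6
  [2→2.5]: (549.2+509.5)/2 × 0.5 = 264.675
  Sum = 1547.925 ng/mL·h
IV tail: 509.5/0.15 = 3396.667; AUC_iv,0→∞ = 1547.925 + 3396.667 = 4944.592 ng/mL·h
Trapezoidal AUC_0→13 (sublingual tablet):
  [0→2]: (0.0+82.6)/2 × 2 = 82.6
  [2→4]: (82.6+88.2)/2 × 2 = 170.8
  [4→7]: (88.2+65.9)/2 × 3 = 231.15
  [7→13]: (65.9+28.3)/2 × 6 = 282.6
  Sum = 767.15 ng/mL·h
sublingual tablet tail: 28.3/0.15 = 188.667; AUC_ev,0→∞ = 767.15 + 188.667 = 955.817 ng/mL·h
F = (AUC_ev/D_ev)/(AUC_iv/D_iv) = (955.817/7.5)/(4944.592/5) = 127.442/988.9184 = 0.1289

F = 0.129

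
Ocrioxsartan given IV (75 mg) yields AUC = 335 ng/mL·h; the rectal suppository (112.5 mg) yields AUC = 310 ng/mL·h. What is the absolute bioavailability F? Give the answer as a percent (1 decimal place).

F = 61.7%

F = (AUC_ev / D_ev) / (AUC_iv / D_iv)
  = (310/112.5) / (335/75)
  = 2.75556 / 4.46667 = 0.6169
  = 61.69%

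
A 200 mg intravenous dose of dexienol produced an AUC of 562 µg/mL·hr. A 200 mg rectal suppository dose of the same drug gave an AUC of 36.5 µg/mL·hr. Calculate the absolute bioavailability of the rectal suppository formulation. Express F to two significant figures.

F = (AUC_ev / D_ev) / (AUC_iv / D_iv)
  = (36.5/200) / (562/200)
  = 0.1825 / 2.81 = 0.0649

F = 0.065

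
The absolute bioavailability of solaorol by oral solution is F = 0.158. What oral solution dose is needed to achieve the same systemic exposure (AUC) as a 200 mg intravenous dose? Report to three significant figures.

For equal systemic exposure: F × D_ev = D_iv
D_ev = D_iv / F = 200 / 0.158 = 1265.82 mg

D_oral = 1270 mg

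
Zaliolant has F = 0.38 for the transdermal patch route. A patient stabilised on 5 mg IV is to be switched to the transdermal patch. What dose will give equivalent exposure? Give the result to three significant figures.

D_transdermal = 13.2 mg

For equal systemic exposure: F × D_ev = D_iv
D_ev = D_iv / F = 5 / 0.38 = 13.1579 mg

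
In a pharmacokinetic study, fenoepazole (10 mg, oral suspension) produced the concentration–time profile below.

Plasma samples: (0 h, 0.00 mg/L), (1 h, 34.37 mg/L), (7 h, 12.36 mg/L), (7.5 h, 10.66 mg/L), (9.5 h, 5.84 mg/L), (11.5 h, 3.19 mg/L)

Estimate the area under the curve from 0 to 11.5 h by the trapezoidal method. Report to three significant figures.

AUC = 189 mg/L·h

Trapezoidal AUC_0→11.5:
  [0→1]: (0.00+34.37)/2 × 1 = 17.185
  [1→7]: (34.37+12.36)/2 × 6 = 140.19
  [7→7.5]: (12.36+10.66)/2 × 0.5 = 5.755
  [7.5→9.5]: (10.66+5.84)/2 × 2 = 16.5
  [9.5→11.5]: (5.84+3.19)/2 × 2 = 9.03
  Sum = 188.66 mg/L·h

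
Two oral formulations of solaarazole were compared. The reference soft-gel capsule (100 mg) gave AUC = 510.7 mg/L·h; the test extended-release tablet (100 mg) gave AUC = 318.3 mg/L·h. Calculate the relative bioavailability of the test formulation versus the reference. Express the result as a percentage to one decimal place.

F_rel = 62.3%

F_rel = (AUC_test/D_test) / (AUC_ref/D_ref)
      = (318.3/100) / (510.7/100)
      = 3.183 / 5.107 = 0.6233 = 62.33%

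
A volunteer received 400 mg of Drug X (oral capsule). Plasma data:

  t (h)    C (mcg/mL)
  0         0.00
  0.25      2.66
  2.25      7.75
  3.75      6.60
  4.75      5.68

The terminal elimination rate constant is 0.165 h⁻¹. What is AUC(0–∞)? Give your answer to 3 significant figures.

Trapezoidal AUC_0→4.75:
  [0→0.25]: (0.00+2.66)/2 × 0.25 = 0.3325
  [0.25→2.25]: (2.66+7.75)/2 × 2 = 10.41
  [2.25→3.75]: (7.75+6.60)/2 × 1.5 = 10.7625
  [3.75→4.75]: (6.60+5.68)/2 × 1 = 6.14
  Sum = 27.645 mcg/mL·h
Extrapolated tail: C_last / k_e = 5.68 / 0.165 = 34.424
AUC_0→∞ = 27.645 + 34.424 = 62.069 mcg/mL·h

AUC = 62.1 mcg/mL·h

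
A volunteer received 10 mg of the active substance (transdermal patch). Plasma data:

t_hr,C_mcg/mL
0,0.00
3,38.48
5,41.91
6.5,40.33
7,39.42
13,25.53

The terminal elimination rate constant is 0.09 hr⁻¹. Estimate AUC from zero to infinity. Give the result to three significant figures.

AUC = 698 mcg/mL·hr

Trapezoidal AUC_0→13:
  [0→3]: (0.00+38.48)/2 × 3 = 57.72
  [3→5]: (38.48+41.91)/2 × 2 = 80.39
  [5→6.5]: (41.91+40.33)/2 × 1.5 = 61.68
  [6.5→7]: (40.33+39.42)/2 × 0.5 = 19.9375
  [7→13]: (39.42+25.53)/2 × 6 = 194.85
  Sum = 414.5775 mcg/mL·hr
Extrapolated tail: C_last / k_e = 25.53 / 0.09 = 283.667
AUC_0→∞ = 414.5775 + 283.667 = 698.2445 mcg/mL·hr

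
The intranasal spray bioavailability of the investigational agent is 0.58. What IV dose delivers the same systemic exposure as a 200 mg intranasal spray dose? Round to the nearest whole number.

D_iv = 116 mg

Systemic exposure from an extravascular dose = F × D_ev, so the equivalent IV dose is F × D_ev.
D_iv = F × D_ev = 0.58 × 200 = 116 mg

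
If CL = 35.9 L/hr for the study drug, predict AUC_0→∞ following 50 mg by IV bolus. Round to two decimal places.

AUC = 1.39 mg/L·hr

AUC_0→∞ = Dose_iv / CL
        = 50 / 35.9 = 1.39276 mg/L·hr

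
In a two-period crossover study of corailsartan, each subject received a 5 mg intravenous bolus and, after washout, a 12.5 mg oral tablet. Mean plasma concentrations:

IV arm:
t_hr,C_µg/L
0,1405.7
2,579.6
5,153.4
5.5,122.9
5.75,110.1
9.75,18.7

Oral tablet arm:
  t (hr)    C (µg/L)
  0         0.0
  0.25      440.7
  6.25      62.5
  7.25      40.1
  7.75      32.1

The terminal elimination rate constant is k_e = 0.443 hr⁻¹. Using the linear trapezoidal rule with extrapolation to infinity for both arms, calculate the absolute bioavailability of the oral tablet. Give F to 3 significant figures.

Trapezoidal AUC_0→9.75 (IV):
  [0→2]: (1405.7+579.6)/2 × 2 = 1985.3
  [2→5]: (579.6+153.4)/2 × 3 = 1099.5
  [5→5.5]: (153.4+122.9)/2 × 0.5 = 69.075
  [5.5→5.75]: (122.9+110.1)/2 × 0.25 = 29.125
  [5.75→9.75]: (110.1+18.7)/2 × 4 = 257.6
  Sum = 3440.6 µg/L·hr
IV tail: 18.7/0.443 = 42.212; AUC_iv,0→∞ = 3440.6 + 42.212 = 3482.812 µg/L·hr
Trapezoidal AUC_0→7.75 (oral tablet):
  [0→0.25]: (0.0+440.7)/2 × 0.25 = 55.0875
  [0.25→6.25]: (440.7+62.5)/2 × 6 = 1509.6
  [6.25→7.25]: (62.5+40.1)/2 × 1 = 51.3
  [7.25→7.75]: (40.1+32.1)/2 × 0.5 = 18.05
  Sum = 1634.0375 µg/L·hr
oral tablet tail: 32.1/0.443 = 72.460; AUC_ev,0→∞ = 1634.0375 + 72.460 = 1706.4975 µg/L·hr
F = (AUC_ev/D_ev)/(AUC_iv/D_iv) = (1706.4975/12.5)/(3482.812/5) = 136.5198/696.5624 = 0.1960

F = 0.196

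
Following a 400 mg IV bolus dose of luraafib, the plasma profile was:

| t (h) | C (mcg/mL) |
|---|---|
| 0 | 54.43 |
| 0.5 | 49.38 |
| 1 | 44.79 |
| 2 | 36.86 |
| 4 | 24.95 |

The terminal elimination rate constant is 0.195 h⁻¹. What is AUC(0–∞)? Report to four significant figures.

AUC = 280.1 mcg/mL·h

Trapezoidal AUC_0→4:
  [0→0.5]: (54.43+49.38)/2 × 0.5 = 25.9525
  [0.5→1]: (49.38+44.79)/2 × 0.5 = 23.5425
  [1→2]: (44.79+36.86)/2 × 1 = 40.825
  [2→4]: (36.86+24.95)/2 × 2 = 61.81
  Sum = 152.13 mcg/mL·h
Extrapolated tail: C_last / k_e = 24.95 / 0.195 = 127.949
AUC_0→∞ = 152.13 + 127.949 = 280.079 mcg/mL·h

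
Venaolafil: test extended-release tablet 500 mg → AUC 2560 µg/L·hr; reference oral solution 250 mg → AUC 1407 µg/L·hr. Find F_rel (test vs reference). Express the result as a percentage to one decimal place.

F_rel = (AUC_test/D_test) / (AUC_ref/D_ref)
      = (2560/500) / (1407/250)
      = 5.12 / 5.628 = 0.9097 = 90.97%

F_rel = 91.0%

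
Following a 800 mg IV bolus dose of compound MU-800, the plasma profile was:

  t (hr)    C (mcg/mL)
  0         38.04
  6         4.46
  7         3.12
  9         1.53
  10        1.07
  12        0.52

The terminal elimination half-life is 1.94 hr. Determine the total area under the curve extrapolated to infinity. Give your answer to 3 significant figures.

Trapezoidal AUC_0→12:
  [0→6]: (38.04+4.46)/2 × 6 = 127.5
  [6→7]: (4.46+3.12)/2 × 1 = 3.79
  [7→9]: (3.12+1.53)/2 × 2 = 4.65
  [9→10]: (1.53+1.07)/2 × 1 = 1.3
  [10→12]: (1.07+0.52)/2 × 2 = 1.59
  Sum = 138.83 mcg/mL·hr
k_e = ln2 / t½ = 0.693147 / 1.94 = 0.3573 hr^-1
Extrapolated tail: C_last / k_e = 0.52 / 0.3573 = 1.455
AUC_0→∞ = 138.83 + 1.455 = 140.285 mcg/mL·hr

AUC = 140 mcg/mL·hr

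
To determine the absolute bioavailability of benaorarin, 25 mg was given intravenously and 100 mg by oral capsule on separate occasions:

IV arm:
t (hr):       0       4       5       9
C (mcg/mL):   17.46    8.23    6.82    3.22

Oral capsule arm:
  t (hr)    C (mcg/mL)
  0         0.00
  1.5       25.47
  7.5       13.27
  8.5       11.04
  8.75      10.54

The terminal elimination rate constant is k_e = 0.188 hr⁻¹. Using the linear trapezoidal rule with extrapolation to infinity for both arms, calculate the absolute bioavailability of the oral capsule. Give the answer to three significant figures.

F = 0.536

Trapezoidal AUC_0→9 (IV):
  [0→4]: (17.46+8.23)/2 × 4 = 51.38
  [4→5]: (8.23+6.82)/2 × 1 = 7.525
  [5→9]: (6.82+3.22)/2 × 4 = 20.08
  Sum = 78.985 mcg/mL·hr
IV tail: 3.22/0.188 = 17.128; AUC_iv,0→∞ = 78.985 + 17.128 = 96.113 mcg/mL·hr
Trapezoidal AUC_0→8.75 (oral capsule):
  [0→1.5]: (0.00+25.47)/2 × 1.5 = 19.1025
  [1.5→7.5]: (25.47+13.27)/2 × 6 = 116.22
  [7.5→8.5]: (13.27+11.04)/2 × 1 = 12.155
  [8.5→8.75]: (11.04+10.54)/2 × 0.25 = 2.6975
  Sum = 150.175 mcg/mL·hr
oral capsule tail: 10.54/0.188 = 56.064; AUC_ev,0→∞ = 150.175 + 56.064 = 206.239 mcg/mL·hr
F = (AUC_ev/D_ev)/(AUC_iv/D_iv) = (206.239/100)/(96.113/25) = 2.06239/3.84452 = 0.5364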